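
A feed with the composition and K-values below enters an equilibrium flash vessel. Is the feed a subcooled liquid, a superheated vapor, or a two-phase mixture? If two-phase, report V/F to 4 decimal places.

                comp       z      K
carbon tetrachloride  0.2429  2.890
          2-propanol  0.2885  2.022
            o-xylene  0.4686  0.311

ΣzᵢKᵢ = 1.4311; Σzᵢ/Kᵢ = 1.7335.
Both exceed 1, so a two-phase solution exists.
Rachford–Rice: g(ψ) = Σ zᵢ(Kᵢ−1)/(1+ψ(Kᵢ−1)) = 0.
Newton–Raphson from ψ = 0.31:
  ψ = 0.3100: g = 0.10283, g' = -0.8785 → ψ = 0.4271
  ψ = 0.4271: g = 0.00183, g' = -0.8583 → ψ = 0.4292
Converged at ψ = 0.4292.

two-phase, V/F = 0.4292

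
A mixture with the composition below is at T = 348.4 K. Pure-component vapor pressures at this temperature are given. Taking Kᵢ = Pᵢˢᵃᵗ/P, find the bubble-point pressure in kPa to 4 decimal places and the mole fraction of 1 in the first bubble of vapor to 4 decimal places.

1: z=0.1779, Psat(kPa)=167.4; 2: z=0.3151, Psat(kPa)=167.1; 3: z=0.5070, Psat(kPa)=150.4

At the bubble point ψ → 0, so ΣzᵢKᵢ = 1 with Kᵢ = Pᵢˢᵃᵗ/P ⇒ P = ΣzᵢPᵢˢᵃᵗ.
P = 0.1779·167.4 + 0.3151·167.1 + 0.5070·150.4 = 158.6865 kPa
yᵢ = zᵢPᵢˢᵃᵗ/P ⇒ y_1 = 0.1779·167.4/158.6865 = 0.1877

Pbub = 158.6865 kPa, y_1 = 0.1877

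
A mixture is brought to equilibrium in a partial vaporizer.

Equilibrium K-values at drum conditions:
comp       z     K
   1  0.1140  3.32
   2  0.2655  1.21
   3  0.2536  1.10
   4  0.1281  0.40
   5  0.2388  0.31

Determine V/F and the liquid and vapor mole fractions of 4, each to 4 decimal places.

Newton–Raphson from V/F = 0.52:
  V/F = 0.5200: g = -0.17445, g' = -0.5118 → V/F = 0.1792
  V/F = 0.1792: g = -0.00866, g' = -0.5254 → V/F = 0.1627
  V/F = 0.1627: g = 0.00010, g' = -0.5377 → V/F = 0.1629
Converged at V/F = 0.1629.
Compositions from xᵢ = zᵢ/(1+V/F(Kᵢ−1)), yᵢ = Kᵢxᵢ:
  1: x = 0.0827, y = 0.2747
  2: x = 0.2567, y = 0.3106
  3: x = 0.2495, y = 0.2745
  4: x = 0.1420, y = 0.0568
  5: x = 0.2690, y = 0.0834

V/F = 0.1629, x_4 = 0.1420, y_4 = 0.0568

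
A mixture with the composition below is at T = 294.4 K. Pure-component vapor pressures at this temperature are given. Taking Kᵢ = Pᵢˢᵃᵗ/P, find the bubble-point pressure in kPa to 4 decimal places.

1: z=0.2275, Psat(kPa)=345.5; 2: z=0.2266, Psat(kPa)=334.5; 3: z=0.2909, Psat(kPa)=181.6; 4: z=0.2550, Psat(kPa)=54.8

Pbub = 221.2004 kPa

At the bubble point ψ → 0, so ΣzᵢKᵢ = 1 with Kᵢ = Pᵢˢᵃᵗ/P ⇒ P = ΣzᵢPᵢˢᵃᵗ.
P = 0.2275·345.5 + 0.2266·334.5 + 0.2909·181.6 + 0.2550·54.8 = 221.2004 kPa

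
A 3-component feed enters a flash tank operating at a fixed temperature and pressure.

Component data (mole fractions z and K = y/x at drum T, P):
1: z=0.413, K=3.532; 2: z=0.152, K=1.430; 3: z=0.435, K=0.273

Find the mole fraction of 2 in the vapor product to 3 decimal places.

y_2 = 0.178

Let ψ = V/F and solve Σ zᵢ(Kᵢ−1)/(1+ψ(Kᵢ−1)) = 0.
Check two-phase: ΣzᵢKᵢ = 1.795 > 1 and Σzᵢ/Kᵢ = 1.817 > 1, so g(0) = 0.795 > 0 and g(1) = -0.817 < 0.
Newton iteration, ψ⁰ = 0.32:
  ψ = 0.320: g = 0.2230, g' = -1.220 → ψ = 0.503
  ψ = 0.503: g = 0.0154, g' = -1.103 → ψ = 0.517
Converged at ψ = 0.517.
Compositions from xᵢ = zᵢ/(1+ψ(Kᵢ−1)), yᵢ = Kᵢxᵢ:
  1: x = 0.179, y = 0.632
  2: x = 0.124, y = 0.178
  3: x = 0.697, y = 0.190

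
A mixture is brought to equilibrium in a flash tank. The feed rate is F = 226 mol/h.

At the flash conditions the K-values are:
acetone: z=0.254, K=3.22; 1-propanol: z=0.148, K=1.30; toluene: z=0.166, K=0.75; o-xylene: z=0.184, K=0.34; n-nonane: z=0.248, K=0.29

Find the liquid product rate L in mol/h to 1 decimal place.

L = 169.5 mol/h

Let ψ = V/F and solve Σ zᵢ(Kᵢ−1)/(1+ψ(Kᵢ−1)) = 0.
g(0) = ΣzᵢKᵢ − 1 = 0.269 and g(1) = 1 − Σzᵢ/Kᵢ = -0.810, so a root lies in (0, 1).
Newton iteration, ψ⁰ = 0.67:
  ψ = 0.670: g = -0.3397, g' = -0.939 → ψ = 0.308
  ψ = 0.308: g = -0.0473, g' = -0.796 → ψ = 0.249
  ψ = 0.249: g = 0.0013, g' = -0.842 → ψ = 0.250
Converged at ψ = 0.250.
Then V = ψ·F = 0.2502·226 = 56.5 mol/h and L = F − V = 169.5 mol/h.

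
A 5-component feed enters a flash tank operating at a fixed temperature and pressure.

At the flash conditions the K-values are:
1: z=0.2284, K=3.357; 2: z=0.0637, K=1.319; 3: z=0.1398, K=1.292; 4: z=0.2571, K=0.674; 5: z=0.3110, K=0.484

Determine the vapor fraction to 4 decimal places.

ψ = 0.4661

Material balance + equilibrium reduce to Σ zᵢ(Kᵢ−1)/(1+ψ(Kᵢ−1)) = 0.
Check two-phase: ΣzᵢKᵢ = 1.3552 > 1 and Σzᵢ/Kᵢ = 1.2486 > 1, so g(0) = 0.3552 > 0 and g(1) = -0.2486 < 0.
Iterate (Newton) starting at ψ = 0.5:
  ψ = 0.5000: g = -0.01615, g' = -0.4707 → ψ = 0.4657
  ψ = 0.4657: g = 0.00022, g' = -0.4840 → ψ = 0.4661
Converged at ψ = 0.4661.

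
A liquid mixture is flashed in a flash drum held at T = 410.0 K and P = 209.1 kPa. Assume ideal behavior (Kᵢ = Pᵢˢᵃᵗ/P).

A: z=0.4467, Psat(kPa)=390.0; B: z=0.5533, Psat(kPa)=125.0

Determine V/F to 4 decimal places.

V/F = 0.4711

Raoult's law: Kᵢ = Pᵢˢᵃᵗ/P = Pᵢˢᵃᵗ/209.1.
  K_A = 390.0/209.1 = 1.865136, K_B = 125.0/209.1 = 0.597800
Material balance + equilibrium reduce to Σ zᵢ(Kᵢ−1)/(1+V/F(Kᵢ−1)) = 0.
Check two-phase: ΣzᵢKᵢ = 1.1639 > 1 and Σzᵢ/Kᵢ = 1.1651 > 1, so g(0) = 0.1639 > 0 and g(1) = -0.1651 < 0.
Binary case is linear: z₁(K₁−1)(1+V/F(K₂−1)) + z₂(K₂−1)(1+V/F(K₁−1)) = 0
⇒ V/F = [z₁(K₁−1)+z₂(K₂−1)] / [−(K₁−1)(K₂−1)] = 0.16392/0.34796 = 0.4711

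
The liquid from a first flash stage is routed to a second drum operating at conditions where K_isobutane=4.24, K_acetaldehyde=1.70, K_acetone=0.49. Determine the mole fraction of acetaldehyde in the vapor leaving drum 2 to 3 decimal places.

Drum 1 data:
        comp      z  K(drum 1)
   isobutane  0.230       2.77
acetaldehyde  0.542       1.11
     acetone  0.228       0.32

Drum 1:
Material balance + equilibrium reduce to Σ zᵢ(Kᵢ−1)/(1+ψ₁(Kᵢ−1)) = 0.
Feasibility: ΣzᵢKᵢ = 1.312, Σzᵢ/Kᵢ = 1.284 — both > 1, two phases present.
Iterate (Newton) starting at ψ₁ = 0.5:
  ψ₁ = 0.500: g = 0.0376, g' = -0.451 → ψ₁ = 0.583
  ψ₁ = 0.583: g = -0.0007, g' = -0.470 → ψ₁ = 0.582
Converged at ψ₁ = 0.582.
Drum-1 compositions:
  isobutane: x = 0.113, y = 0.314
  acetaldehyde: x = 0.509, y = 0.565
  acetone: x = 0.377, y = 0.121
Drum-2 feed = drum-1 liquid: z₂ = (0.1133, 0.5094, 0.3773).
Drum 2:
Rachford–Rice: g(ψ₂) = Σ zᵢ(Kᵢ−1)/(1+ψ₂(Kᵢ−1)) = 0.
g(0) = ΣzᵢKᵢ − 1 = 0.531 and g(1) = 1 − Σzᵢ/Kᵢ = -0.096, so a root lies in (0, 1).
Newton–Raphson from ψ₂ = 0.37:
  ψ₂ = 0.370: g = 0.2130, g' = -0.553 → ψ₂ = 0.755
  ψ₂ = 0.755: g = 0.0267, g' = -0.467 → ψ₂ = 0.813
  ψ₂ = 0.813: g = -0.0003, g' = -0.478 → ψ₂ = 0.812
Converged at ψ₂ = 0.812.
  isobutane: x = 0.031, y = 0.132
  acetaldehyde: x = 0.325, y = 0.552
  acetone: x = 0.644, y = 0.316

y_acetaldehyde (drum 2) = 0.552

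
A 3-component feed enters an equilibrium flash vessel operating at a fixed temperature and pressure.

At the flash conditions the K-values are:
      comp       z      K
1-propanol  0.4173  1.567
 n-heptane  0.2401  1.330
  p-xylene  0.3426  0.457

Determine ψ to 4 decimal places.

ψ = 0.4896

Rachford–Rice: g(ψ) = Σ zᵢ(Kᵢ−1)/(1+ψ(Kᵢ−1)) = 0.
Feasibility: ΣzᵢKᵢ = 1.1298, Σzᵢ/Kᵢ = 1.1965 — both > 1, two phases present.
Newton–Raphson from ψ = 0.38:
  ψ = 0.3800: g = 0.03067, g' = -0.2718 → ψ = 0.4928
  ψ = 0.4928: g = -0.00093, g' = -0.2896 → ψ = 0.4896
Converged at ψ = 0.4896.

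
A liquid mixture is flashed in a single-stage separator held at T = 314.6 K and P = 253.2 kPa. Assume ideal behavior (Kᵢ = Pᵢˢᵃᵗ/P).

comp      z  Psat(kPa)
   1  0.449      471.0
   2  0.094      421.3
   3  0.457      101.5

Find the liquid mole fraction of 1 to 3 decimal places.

x_1 = 0.345

Raoult's law: Kᵢ = Pᵢˢᵃᵗ/P = Pᵢˢᵃᵗ/253.2.
  K_1 = 471.0/253.2 = 1.86019, K_2 = 421.3/253.2 = 1.66390, K_3 = 101.5/253.2 = 0.40087
Let ψ = V/F and solve Σ zᵢ(Kᵢ−1)/(1+ψ(Kᵢ−1)) = 0.
g(0) = ΣzᵢKᵢ − 1 = 0.175 and g(1) = 1 − Σzᵢ/Kᵢ = -0.438, so a root lies in (0, 1).
Iterate (Newton) starting at ψ = 0.5:
  ψ = 0.500: g = -0.0740, g' = -0.520 → ψ = 0.358
  ψ = 0.358: g = -0.0027, g' = -0.487 → ψ = 0.352
Converged at ψ = 0.352.
Compositions from xᵢ = zᵢ/(1+ψ(Kᵢ−1)), yᵢ = Kᵢxᵢ:
  1: x = 0.345, y = 0.641
  2: x = 0.076, y = 0.127
  3: x = 0.579, y = 0.232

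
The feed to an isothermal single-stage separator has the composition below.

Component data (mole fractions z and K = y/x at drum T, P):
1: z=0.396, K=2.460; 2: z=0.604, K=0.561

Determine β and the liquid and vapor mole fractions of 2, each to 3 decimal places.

Rachford–Rice: g(β) = Σ zᵢ(Kᵢ−1)/(1+β(Kᵢ−1)) = 0.
Feasibility: ΣzᵢKᵢ = 1.313, Σzᵢ/Kᵢ = 1.238 — both > 1, two phases present.
Binary case is linear: z₁(K₁−1)(1+β(K₂−1)) + z₂(K₂−1)(1+β(K₁−1)) = 0
⇒ β = [z₁(K₁−1)+z₂(K₂−1)] / [−(K₁−1)(K₂−1)] = 0.3130/0.6409 = 0.488
Compositions from xᵢ = zᵢ/(1+β(Kᵢ−1)), yᵢ = Kᵢxᵢ:
  1: x = 0.231, y = 0.569
  2: x = 0.769, y = 0.431

β = 0.488, x_2 = 0.769, y_2 = 0.431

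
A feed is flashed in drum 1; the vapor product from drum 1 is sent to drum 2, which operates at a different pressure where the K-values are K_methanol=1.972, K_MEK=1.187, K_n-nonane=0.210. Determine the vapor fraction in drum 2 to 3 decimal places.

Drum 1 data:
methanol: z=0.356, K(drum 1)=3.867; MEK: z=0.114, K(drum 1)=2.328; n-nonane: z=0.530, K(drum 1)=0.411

V/F (drum 2) = 0.415

Drum 1:
Material balance + equilibrium reduce to Σ zᵢ(Kᵢ−1)/(1+ψ₁(Kᵢ−1)) = 0.
Check two-phase: ΣzᵢKᵢ = 1.860 > 1 and Σzᵢ/Kᵢ = 1.431 > 1, so g(0) = 0.860 > 0 and g(1) = -0.431 < 0.
Newton iteration, ψ₁⁰ = 0.55:
  ψ₁ = 0.550: g = 0.0218, g' = -0.910 → ψ₁ = 0.574
Converged at ψ₁ = 0.574.
Drum-1 compositions:
  methanol: x = 0.135, y = 0.520
  MEK: x = 0.065, y = 0.151
  n-nonane: x = 0.801, y = 0.329
Drum-2 feed = drum-1 vapor: z₂ = (0.5203, 0.1506, 0.3291).
Drum 2:
Rachford–Rice: g(ψ₂) = Σ zᵢ(Kᵢ−1)/(1+ψ₂(Kᵢ−1)) = 0.
Feasibility: ΣzᵢKᵢ = 1.274, Σzᵢ/Kᵢ = 1.958 — both > 1, two phases present.
Newton–Raphson from ψ₂ = 0.5:
  ψ₂ = 0.500: g = -0.0637, g' = -0.788 → ψ₂ = 0.419
  ψ₂ = 0.419: g = -0.0033, g' = -0.712 → ψ₂ = 0.415
Converged at ψ₂ = 0.415.
  methanol: x = 0.371, y = 0.731
  MEK: x = 0.140, y = 0.166
  n-nonane: x = 0.489, y = 0.103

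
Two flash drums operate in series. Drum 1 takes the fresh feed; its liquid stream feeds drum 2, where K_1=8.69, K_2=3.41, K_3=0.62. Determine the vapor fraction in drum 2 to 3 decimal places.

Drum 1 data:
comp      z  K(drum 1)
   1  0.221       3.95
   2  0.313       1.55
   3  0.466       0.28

V/F (drum 2) = 0.765

Drum 1:
Rachford–Rice: g(ψ₁) = Σ zᵢ(Kᵢ−1)/(1+ψ₁(Kᵢ−1)) = 0.
Feasibility: ΣzᵢKᵢ = 1.489, Σzᵢ/Kᵢ = 1.922 — both > 1, two phases present.
Newton iteration, ψ₁⁰ = 0.34:
  ψ₁ = 0.340: g = 0.0262, g' = -0.970 → ψ₁ = 0.367
Converged at ψ₁ = 0.367.
Drum-1 compositions:
  1: x = 0.106, y = 0.419
  2: x = 0.260, y = 0.404
  3: x = 0.634, y = 0.177
Drum-2 feed = drum-1 liquid: z₂ = (0.1061, 0.2604, 0.6335).
Drum 2:
Newton iteration, ψ₂⁰ = 0.68:
  ψ₂ = 0.680: g = 0.0441, g' = -0.545 → ψ₂ = 0.761
  ψ₂ = 0.761: g = 0.0018, g' = -0.503 → ψ₂ = 0.765
Converged at ψ₂ = 0.765.
  1: x = 0.015, y = 0.134
  2: x = 0.092, y = 0.312
  3: x = 0.893, y = 0.554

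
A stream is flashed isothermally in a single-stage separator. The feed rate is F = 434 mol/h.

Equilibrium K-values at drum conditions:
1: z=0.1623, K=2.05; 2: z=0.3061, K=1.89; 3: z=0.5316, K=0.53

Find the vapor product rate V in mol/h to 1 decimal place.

V = 188.0 mol/h

Newton–Raphson from ψ = 0.5:
  ψ = 0.5000: g = -0.02632, g' = -0.3937 → ψ = 0.4331
  ψ = 0.4331: g = 0.00005, g' = -0.3960 → ψ = 0.4333
Converged at ψ = 0.4333.
Then V = ψ·F = 0.4333·434 = 188.0 mol/h and L = F − V = 246.0 mol/h.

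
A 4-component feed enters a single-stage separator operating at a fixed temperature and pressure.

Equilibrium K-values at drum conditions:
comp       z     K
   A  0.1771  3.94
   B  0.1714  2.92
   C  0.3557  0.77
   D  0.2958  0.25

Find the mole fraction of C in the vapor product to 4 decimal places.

Rachford–Rice: g(V/F) = Σ zᵢ(Kᵢ−1)/(1+V/F(Kᵢ−1)) = 0.
Feasibility: ΣzᵢKᵢ = 1.5461, Σzᵢ/Kᵢ = 1.7488 — both > 1, two phases present.
Newton iteration, V/F⁰ = 0.5:
  V/F = 0.5000: g = -0.06870, g' = -0.8654 → V/F = 0.4206
  V/F = 0.4206: g = 0.00020, g' = -0.8775 → V/F = 0.4208
Converged at V/F = 0.4208.
Compositions from xᵢ = zᵢ/(1+V/F(Kᵢ−1)), yᵢ = Kᵢxᵢ:
  A: x = 0.0792, y = 0.3119
  B: x = 0.0948, y = 0.2768
  C: x = 0.3938, y = 0.3032
  D: x = 0.4322, y = 0.1081

y_C = 0.3032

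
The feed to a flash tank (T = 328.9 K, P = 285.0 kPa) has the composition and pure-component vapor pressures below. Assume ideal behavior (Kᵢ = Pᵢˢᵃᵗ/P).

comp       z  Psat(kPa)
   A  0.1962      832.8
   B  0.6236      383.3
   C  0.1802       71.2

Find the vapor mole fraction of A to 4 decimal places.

y_A = 0.2307

Raoult's law: Kᵢ = Pᵢˢᵃᵗ/P = Pᵢˢᵃᵗ/285.0.
  K_A = 832.8/285.0 = 2.922105, K_B = 383.3/285.0 = 1.344912, K_C = 71.2/285.0 = 0.249825
Rachford–Rice: g(V/F) = Σ zᵢ(Kᵢ−1)/(1+V/F(Kᵢ−1)) = 0.
g(0) = ΣzᵢKᵢ − 1 = 0.4570 and g(1) = 1 − Σzᵢ/Kᵢ = -0.2521, so a root lies in (0, 1).
Newton iteration, V/F⁰ = 0.46:
  V/F = 0.4600: g = 0.17938, g' = -0.4959 → V/F = 0.8217
  V/F = 0.8217: g = -0.03866, g' = -0.8433 → V/F = 0.7759
  V/F = 0.7759: g = -0.00240, g' = -0.7435 → V/F = 0.7727
Converged at V/F = 0.7727.
Compositions from xᵢ = zᵢ/(1+V/F(Kᵢ−1)), yᵢ = Kᵢxᵢ:
  A: x = 0.0789, y = 0.2307
  B: x = 0.4924, y = 0.6622
  C: x = 0.4287, y = 0.1071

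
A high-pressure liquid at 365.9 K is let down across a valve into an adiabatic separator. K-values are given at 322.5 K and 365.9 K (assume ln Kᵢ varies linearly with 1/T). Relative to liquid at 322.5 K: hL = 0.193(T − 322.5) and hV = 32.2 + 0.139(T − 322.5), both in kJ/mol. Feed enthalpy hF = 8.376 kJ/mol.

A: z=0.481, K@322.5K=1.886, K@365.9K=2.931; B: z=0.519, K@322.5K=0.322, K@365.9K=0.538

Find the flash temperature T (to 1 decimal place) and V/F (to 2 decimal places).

T = 328.4 K, V/F = 0.23

Adiabatic flash: solve Rachford–Rice at each trial T, then check hF = ψ·hV(T) + (1−ψ)·hL(T).
  T = 322.5 K: K = (1.886, 0.322), RR gives ψ = 0.124, H_out = 3.982 kJ/mol
  T = 365.9 K: K = (2.931, 0.538), RR gives ψ = 0.772, H_out = 31.436 kJ/mol
  T = 344.2 K: K = (2.384, 0.423), RR gives ψ = 0.459, H_out = 18.419 kJ/mol
  T = 333.4 K: K = (2.130, 0.371), RR gives ψ = 0.305, H_out = 11.752 kJ/mol
  T = 327.9 K: K = (2.005, 0.346), RR gives ψ = 0.219, H_out = 8.025 kJ/mol
  T = 330.6 K: K = (2.066, 0.358), RR gives ψ = 0.262, H_out = 9.894 kJ/mol
  T = 329.2 K: K = (2.034, 0.352), RR gives ψ = 0.240, H_out = 8.936 kJ/mol
Linear interpolation between T = 327.9 (H_out = 8.025) and T = 329.2 (H_out = 8.936) on hF = 8.376 gives T ≈ 328.4 K, at which ψ = 0.23.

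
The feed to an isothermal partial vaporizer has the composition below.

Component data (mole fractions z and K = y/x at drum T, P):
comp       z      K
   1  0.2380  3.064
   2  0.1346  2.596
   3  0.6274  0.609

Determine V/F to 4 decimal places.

Newton iteration, V/F⁰ = 0.5:
  V/F = 0.5000: g = 0.05630, g' = -0.4998 → V/F = 0.6126
  V/F = 0.6126: g = 0.00296, g' = -0.4512 → V/F = 0.6192
Converged at V/F = 0.6192.

V/F = 0.6192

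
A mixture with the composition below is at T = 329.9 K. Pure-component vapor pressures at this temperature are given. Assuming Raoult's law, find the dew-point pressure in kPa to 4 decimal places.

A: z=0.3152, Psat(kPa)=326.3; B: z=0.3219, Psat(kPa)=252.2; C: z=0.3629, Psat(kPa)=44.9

At the dew point ψ → 1, so Σzᵢ/Kᵢ = 1 with Kᵢ = Pᵢˢᵃᵗ/P ⇒ 1/P = Σzᵢ/Pᵢˢᵃᵗ.
1/P = 0.3152/326.3 + 0.3219/252.2 + 0.3629/44.9 = 0.0103248 ⇒ P = 96.8546 kPa

Pdew = 96.8546 kPa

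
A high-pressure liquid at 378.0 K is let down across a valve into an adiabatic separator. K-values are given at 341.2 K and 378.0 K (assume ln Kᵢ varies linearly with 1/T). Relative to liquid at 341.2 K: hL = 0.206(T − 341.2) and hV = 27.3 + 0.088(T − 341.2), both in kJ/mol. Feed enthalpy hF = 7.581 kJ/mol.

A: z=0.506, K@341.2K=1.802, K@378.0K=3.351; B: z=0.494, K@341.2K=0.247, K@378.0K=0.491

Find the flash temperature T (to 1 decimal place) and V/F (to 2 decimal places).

T = 348.1 K, V/F = 0.23

Adiabatic flash: solve Rachford–Rice at each trial T, then check hF = ψ·hV(T) + (1−ψ)·hL(T).
  T = 341.2 K: K = (1.802, 0.247), RR gives ψ = 0.056, H_out = 1.529 kJ/mol
  T = 378.0 K: K = (3.351, 0.491), RR gives ψ = 0.784, H_out = 25.579 kJ/mol
  T = 359.6 K: K = (2.497, 0.354), RR gives ψ = 0.454, H_out = 15.192 kJ/mol
  T = 350.4 K: K = (2.130, 0.297), RR gives ψ = 0.283, H_out = 9.313 kJ/mol
  T = 345.8 K: K = (1.961, 0.271), RR gives ψ = 0.181, H_out = 5.779 kJ/mol
  T = 348.1 K: K = (2.045, 0.284), RR gives ψ = 0.234, H_out = 7.616 kJ/mol
Linear interpolation between T = 345.8 (H_out = 5.779) and T = 348.1 (H_out = 7.616) on hF = 7.581 gives T ≈ 348.1 K, at which ψ = 0.23.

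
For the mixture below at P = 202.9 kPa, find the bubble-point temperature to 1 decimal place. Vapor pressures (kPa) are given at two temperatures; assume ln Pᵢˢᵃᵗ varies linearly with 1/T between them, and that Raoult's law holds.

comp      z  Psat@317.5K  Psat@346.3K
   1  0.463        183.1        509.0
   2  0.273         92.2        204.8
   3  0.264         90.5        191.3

T = 329.7 K

Bubble-point temperature: ΣzᵢPᵢˢᵃᵗ(T) = P. Interpolate ln Pᵢˢᵃᵗ = aᵢ + bᵢ/T.
  T = 317.5 K: ΣzᵢPᵢˢᵃᵗ = 133.84 kPa
  T = 346.3 K: ΣzᵢPᵢˢᵃᵗ = 342.08 kPa
  T = 331.9 K: ΣzᵢPᵢˢᵃᵗ = 217.99 kPa
  T = 324.7 K: ΣzᵢPᵢˢᵃᵗ = 171.65 kPa
  T = 328.3 K: ΣzᵢPᵢˢᵃᵗ = 193.67 kPa
  T = 330.1 K: ΣzᵢPᵢˢᵃᵗ = 205.53 kPa
Interpolating between 328.3 K and 330.1 K gives T ≈ 329.7 K.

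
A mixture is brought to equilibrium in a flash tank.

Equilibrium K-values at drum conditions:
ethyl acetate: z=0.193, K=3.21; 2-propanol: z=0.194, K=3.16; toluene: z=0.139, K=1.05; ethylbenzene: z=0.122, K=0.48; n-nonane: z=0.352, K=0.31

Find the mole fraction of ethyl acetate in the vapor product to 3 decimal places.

y_ethyl acetate = 0.311

Newton–Raphson from β = 0.5:
  β = 0.500: g = -0.0457, g' = -0.873 → β = 0.448
Converged at β = 0.448.
Compositions from xᵢ = zᵢ/(1+β(Kᵢ−1)), yᵢ = Kᵢxᵢ:
  ethyl acetate: x = 0.097, y = 0.311
  2-propanol: x = 0.099, y = 0.312
  toluene: x = 0.136, y = 0.143
  ethylbenzene: x = 0.159, y = 0.076
  n-nonane: x = 0.509, y = 0.158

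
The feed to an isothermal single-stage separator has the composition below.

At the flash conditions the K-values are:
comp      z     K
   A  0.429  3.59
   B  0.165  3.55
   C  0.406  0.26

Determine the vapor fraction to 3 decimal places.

Material balance + equilibrium reduce to Σ zᵢ(Kᵢ−1)/(1+ψ(Kᵢ−1)) = 0.
Check two-phase: ΣzᵢKᵢ = 2.231 > 1 and Σzᵢ/Kᵢ = 1.728 > 1, so g(0) = 1.231 > 0 and g(1) = -0.728 < 0.
Newton–Raphson from ψ = 0.39:
  ψ = 0.390: g = 0.3414, g' = -1.421 → ψ = 0.630
  ψ = 0.630: g = 0.0205, g' = -1.354 → ψ = 0.645
Converged at ψ = 0.645.

ψ = 0.645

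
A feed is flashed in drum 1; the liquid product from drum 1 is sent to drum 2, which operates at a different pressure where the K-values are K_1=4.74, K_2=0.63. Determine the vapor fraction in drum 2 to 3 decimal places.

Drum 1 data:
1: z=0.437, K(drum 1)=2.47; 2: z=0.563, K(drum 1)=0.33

Drum 1:
Material balance + equilibrium reduce to Σ zᵢ(Kᵢ−1)/(1+ψ₁(Kᵢ−1)) = 0.
Feasibility: ΣzᵢKᵢ = 1.265, Σzᵢ/Kᵢ = 1.883 — both > 1, two phases present.
Binary case is linear: z₁(K₁−1)(1+ψ₁(K₂−1)) + z₂(K₂−1)(1+ψ₁(K₁−1)) = 0
⇒ ψ₁ = [z₁(K₁−1)+z₂(K₂−1)] / [−(K₁−1)(K₂−1)] = 0.2652/0.9849 = 0.269
Drum-1 compositions:
  1: x = 0.313, y = 0.773
  2: x = 0.687, y = 0.227
Drum-2 feed = drum-1 liquid: z₂ = (0.3131, 0.6869).
Drum 2:
Rachford–Rice: g(ψ₂) = Σ zᵢ(Kᵢ−1)/(1+ψ₂(Kᵢ−1)) = 0.
Feasibility: ΣzᵢKᵢ = 1.917, Σzᵢ/Kᵢ = 1.156 — both > 1, two phases present.
Binary case is linear: z₁(K₁−1)(1+ψ₂(K₂−1)) + z₂(K₂−1)(1+ψ₂(K₁−1)) = 0
⇒ ψ₂ = [z₁(K₁−1)+z₂(K₂−1)] / [−(K₁−1)(K₂−1)] = 0.9168/1.3838 = 0.663
  1: x = 0.090, y = 0.427
  2: x = 0.910, y = 0.573

V/F (drum 2) = 0.663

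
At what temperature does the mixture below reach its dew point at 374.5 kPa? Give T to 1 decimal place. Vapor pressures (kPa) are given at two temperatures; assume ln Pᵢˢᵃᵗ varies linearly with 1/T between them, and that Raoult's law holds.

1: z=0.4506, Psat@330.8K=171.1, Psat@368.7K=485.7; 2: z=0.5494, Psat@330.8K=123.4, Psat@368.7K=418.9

T = 362.3 K

Dew-point temperature: Σzᵢ·P/Pᵢˢᵃᵗ(T) = 1. Interpolate ln Pᵢˢᵃᵗ = aᵢ + bᵢ/T.
  T = 330.8 K: ΣzᵢP/Pᵢˢᵃᵗ = 2.6536
  T = 368.7 K: ΣzᵢP/Pᵢˢᵃᵗ = 0.8386
  T = 349.8 K: ΣzᵢP/Pᵢˢᵃᵗ = 1.4424
  T = 359.2 K: ΣzᵢP/Pᵢˢᵃᵗ = 1.0933
  T = 363.9 K: ΣzᵢP/Pᵢˢᵃᵗ = 0.9572
  T = 361.5 K: ΣzᵢP/Pᵢˢᵃᵗ = 1.0240
  T = 362.7 K: ΣzᵢP/Pᵢˢᵃᵗ = 0.9899
Interpolating between 361.5 K and 362.7 K gives T ≈ 362.3 K.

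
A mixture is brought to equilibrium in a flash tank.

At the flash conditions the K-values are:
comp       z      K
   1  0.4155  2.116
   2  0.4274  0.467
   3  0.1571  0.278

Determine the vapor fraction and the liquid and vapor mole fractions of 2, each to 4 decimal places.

Rachford–Rice: g(ψ) = Σ zᵢ(Kᵢ−1)/(1+ψ(Kᵢ−1)) = 0.
Check two-phase: ΣzᵢKᵢ = 1.1225 > 1 and Σzᵢ/Kᵢ = 1.6767 > 1, so g(0) = 0.1225 > 0 and g(1) = -0.6767 < 0.
Iterate (Newton) starting at ψ = 0.5:
  ψ = 0.5000: g = -0.19045, g' = -0.6394 → ψ = 0.2022
  ψ = 0.2022: g = -0.00978, g' = -0.6093 → ψ = 0.1861
  ψ = 0.1861: g = 0.00003, g' = -0.6137 → ψ = 0.1862
Converged at ψ = 0.1862.
Compositions from xᵢ = zᵢ/(1+ψ(Kᵢ−1)), yᵢ = Kᵢxᵢ:
  1: x = 0.3440, y = 0.7280
  2: x = 0.4745, y = 0.2216
  3: x = 0.1815, y = 0.0505

ψ = 0.1862, x_2 = 0.4745, y_2 = 0.2216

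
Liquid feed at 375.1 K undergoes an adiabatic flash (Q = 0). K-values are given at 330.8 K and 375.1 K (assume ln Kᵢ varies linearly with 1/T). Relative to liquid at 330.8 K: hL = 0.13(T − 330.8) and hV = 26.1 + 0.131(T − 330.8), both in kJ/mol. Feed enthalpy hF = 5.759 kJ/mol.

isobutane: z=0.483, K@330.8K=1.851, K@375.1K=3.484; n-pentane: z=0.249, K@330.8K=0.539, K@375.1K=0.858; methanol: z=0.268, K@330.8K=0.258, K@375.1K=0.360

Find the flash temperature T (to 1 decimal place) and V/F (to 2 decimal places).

T = 332.0 K, V/F = 0.21

Adiabatic flash: solve Rachford–Rice at each trial T, then check hF = ψ·hV(T) + (1−ψ)·hL(T).
  T = 330.8 K: K = (1.851, 0.539, 0.258), RR gives ψ = 0.183, H_out = 4.785 kJ/mol
  T = 375.1 K: K = (3.484, 0.858, 0.360), RR gives ψ = 0.813, H_out = 27.008 kJ/mol
  T = 353.0 K: K = (2.592, 0.690, 0.308), RR gives ψ = 0.575, H_out = 17.897 kJ/mol
  T = 341.9 K: K = (2.202, 0.612, 0.283), RR gives ψ = 0.413, H_out = 12.229 kJ/mol
  T = 336.4 K: K = (2.024, 0.576, 0.270), RR gives ψ = 0.312, H_out = 8.861 kJ/mol
  T = 333.6 K: K = (1.936, 0.557, 0.264), RR gives ψ = 0.251, H_out = 6.924 kJ/mol
  T = 332.2 K: K = (1.893, 0.548, 0.261), RR gives ψ = 0.218, H_out = 5.883 kJ/mol
Linear interpolation between T = 330.8 (H_out = 4.785) and T = 332.2 (H_out = 5.883) on hF = 5.759 gives T ≈ 332.0 K, at which ψ = 0.21.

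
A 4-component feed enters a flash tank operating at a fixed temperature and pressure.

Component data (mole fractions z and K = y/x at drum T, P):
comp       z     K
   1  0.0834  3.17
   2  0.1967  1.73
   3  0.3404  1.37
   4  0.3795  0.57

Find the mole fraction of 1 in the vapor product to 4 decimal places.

y_1 = 0.0952

Rachford–Rice: g(ψ) = Σ zᵢ(Kᵢ−1)/(1+ψ(Kᵢ−1)) = 0.
Feasibility: ΣzᵢKᵢ = 1.2873, Σzᵢ/Kᵢ = 1.0543 — both > 1, two phases present.
Newton–Raphson from ψ = 0.5:
  ψ = 0.5000: g = 0.09040, g' = -0.2937 → ψ = 0.8079
  ψ = 0.8079: g = 0.00298, g' = -0.2857 → ψ = 0.8183
Converged at ψ = 0.8183.
Compositions from xᵢ = zᵢ/(1+ψ(Kᵢ−1)), yᵢ = Kᵢxᵢ:
  1: x = 0.0300, y = 0.0952
  2: x = 0.1231, y = 0.2130
  3: x = 0.2613, y = 0.3580
  4: x = 0.5855, y = 0.3337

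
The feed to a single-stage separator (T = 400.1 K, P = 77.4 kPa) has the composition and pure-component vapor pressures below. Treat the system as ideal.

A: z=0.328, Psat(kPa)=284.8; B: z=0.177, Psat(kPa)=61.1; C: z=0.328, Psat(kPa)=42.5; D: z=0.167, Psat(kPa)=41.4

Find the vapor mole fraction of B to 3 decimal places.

y_B = 0.159

Raoult's law: Kᵢ = Pᵢˢᵃᵗ/P = Pᵢˢᵃᵗ/77.4.
  K_A = 284.8/77.4 = 3.67959, K_B = 61.1/77.4 = 0.78941, K_C = 42.5/77.4 = 0.54910, K_D = 41.4/77.4 = 0.53488
Rachford–Rice: g(V/F) = Σ zᵢ(Kᵢ−1)/(1+V/F(Kᵢ−1)) = 0.
Check two-phase: ΣzᵢKᵢ = 1.616 > 1 and Σzᵢ/Kᵢ = 1.223 > 1, so g(0) = 0.616 > 0 and g(1) = -0.223 < 0.
Newton–Raphson from V/F = 0.5:
  V/F = 0.500: g = 0.0418, g' = -0.612 → V/F = 0.568
  V/F = 0.568: g = 0.0016, g' = -0.567 → V/F = 0.571
Converged at V/F = 0.571.
Compositions from xᵢ = zᵢ/(1+V/F(Kᵢ−1)), yᵢ = Kᵢxᵢ:
  A: x = 0.130, y = 0.477
  B: x = 0.201, y = 0.159
  C: x = 0.442, y = 0.243
  D: x = 0.227, y = 0.122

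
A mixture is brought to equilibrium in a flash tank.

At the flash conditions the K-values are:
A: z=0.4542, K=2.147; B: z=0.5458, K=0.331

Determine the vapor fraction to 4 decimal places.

ψ = 0.2031

Rachford–Rice: g(ψ) = Σ zᵢ(Kᵢ−1)/(1+ψ(Kᵢ−1)) = 0.
Feasibility: ΣzᵢKᵢ = 1.1558, Σzᵢ/Kᵢ = 1.8605 — both > 1, two phases present.
Binary case is linear: z₁(K₁−1)(1+ψ(K₂−1)) + z₂(K₂−1)(1+ψ(K₁−1)) = 0
⇒ ψ = [z₁(K₁−1)+z₂(K₂−1)] / [−(K₁−1)(K₂−1)] = 0.15583/0.76734 = 0.2031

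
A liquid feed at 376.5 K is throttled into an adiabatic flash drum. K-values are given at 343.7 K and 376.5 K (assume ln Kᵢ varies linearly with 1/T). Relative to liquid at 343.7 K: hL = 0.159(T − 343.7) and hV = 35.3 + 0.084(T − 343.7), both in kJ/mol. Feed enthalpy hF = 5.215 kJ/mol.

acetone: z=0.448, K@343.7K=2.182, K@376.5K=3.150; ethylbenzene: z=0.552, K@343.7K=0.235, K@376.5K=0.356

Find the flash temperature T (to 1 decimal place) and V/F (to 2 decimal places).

Adiabatic flash: solve Rachford–Rice at each trial T, then check hF = ψ·hV(T) + (1−ψ)·hL(T).
  T = 343.7 K: K = (2.182, 0.235), RR gives ψ = 0.119, H_out = 4.187 kJ/mol
  T = 376.5 K: K = (3.150, 0.356), RR gives ψ = 0.439, H_out = 19.629 kJ/mol
  T = 360.1 K: K = (2.644, 0.292), RR gives ψ = 0.297, H_out = 12.724 kJ/mol
  T = 351.9 K: K = (2.407, 0.263), RR gives ψ = 0.215, H_out = 8.771 kJ/mol
  T = 347.8 K: K = (2.293, 0.249), RR gives ψ = 0.169, H_out = 6.578 kJ/mol
  T = 345.8 K: K = (2.239, 0.242), RR gives ψ = 0.145, H_out = 5.439 kJ/mol
Linear interpolation between T = 343.7 (H_out = 4.187) and T = 345.8 (H_out = 5.439) on hF = 5.215 gives T ≈ 345.4 K, at which ψ = 0.14.

T = 345.4 K, V/F = 0.14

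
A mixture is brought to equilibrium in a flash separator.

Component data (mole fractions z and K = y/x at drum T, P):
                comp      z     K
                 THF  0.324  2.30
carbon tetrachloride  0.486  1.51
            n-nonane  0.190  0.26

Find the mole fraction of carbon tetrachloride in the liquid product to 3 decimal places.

x_carbon tetrachloride = 0.340

Newton–Raphson from ψ = 0.5:
  ψ = 0.500: g = 0.2296, g' = -0.544 → ψ = 0.922
  ψ = 0.922: g = -0.0829, g' = -1.204 → ψ = 0.854
  ψ = 0.854: g = -0.0094, g' = -0.951 → ψ = 0.844
Converged at ψ = 0.844.
Compositions from xᵢ = zᵢ/(1+ψ(Kᵢ−1)), yᵢ = Kᵢxᵢ:
  THF: x = 0.155, y = 0.355
  carbon tetrachloride: x = 0.340, y = 0.513
  n-nonane: x = 0.506, y = 0.131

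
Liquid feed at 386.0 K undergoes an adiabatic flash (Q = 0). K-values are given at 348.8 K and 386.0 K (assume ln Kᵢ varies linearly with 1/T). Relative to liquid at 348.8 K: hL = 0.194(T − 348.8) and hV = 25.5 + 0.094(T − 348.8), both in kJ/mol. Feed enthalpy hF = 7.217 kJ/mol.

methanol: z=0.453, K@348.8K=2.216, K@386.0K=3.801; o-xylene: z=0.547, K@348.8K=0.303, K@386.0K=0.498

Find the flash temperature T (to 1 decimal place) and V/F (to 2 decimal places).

Adiabatic flash: solve Rachford–Rice at each trial T, then check hF = ψ·hV(T) + (1−ψ)·hL(T).
  T = 348.8 K: K = (2.216, 0.303), RR gives ψ = 0.200, H_out = 5.102 kJ/mol
  T = 386.0 K: K = (3.801, 0.498), RR gives ψ = 0.707, H_out = 22.618 kJ/mol
  T = 367.4 K: K = (2.942, 0.393), RR gives ψ = 0.465, H_out = 14.603 kJ/mol
  T = 358.1 K: K = (2.563, 0.346), RR gives ψ = 0.343, H_out = 10.234 kJ/mol
  T = 353.5 K: K = (2.387, 0.324), RR gives ψ = 0.276, H_out = 7.828 kJ/mol
  T = 351.1 K: K = (2.299, 0.313), RR gives ψ = 0.239, H_out = 6.476 kJ/mol
Linear interpolation between T = 351.1 (H_out = 6.476) and T = 353.5 (H_out = 7.828) on hF = 7.217 gives T ≈ 352.4 K, at which ψ = 0.26.

T = 352.4 K, V/F = 0.26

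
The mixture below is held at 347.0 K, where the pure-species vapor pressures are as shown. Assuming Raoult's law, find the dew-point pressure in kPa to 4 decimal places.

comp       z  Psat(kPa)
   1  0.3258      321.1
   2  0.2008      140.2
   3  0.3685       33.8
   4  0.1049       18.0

At the dew point ψ → 1, so Σzᵢ/Kᵢ = 1 with Kᵢ = Pᵢˢᵃᵗ/P ⇒ 1/P = Σzᵢ/Pᵢˢᵃᵗ.
1/P = 0.3258/321.1 + 0.2008/140.2 + 0.3685/33.8 + 0.1049/18.0 = 0.0191770 ⇒ P = 52.1457 kPa

Pdew = 52.1457 kPa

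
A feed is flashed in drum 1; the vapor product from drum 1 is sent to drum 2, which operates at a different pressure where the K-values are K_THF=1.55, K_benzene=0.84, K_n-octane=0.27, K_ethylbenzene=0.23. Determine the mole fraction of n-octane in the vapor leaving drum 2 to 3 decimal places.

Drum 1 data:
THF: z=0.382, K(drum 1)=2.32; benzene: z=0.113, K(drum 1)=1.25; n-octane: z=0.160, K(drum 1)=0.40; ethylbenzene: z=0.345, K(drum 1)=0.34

y_n-octane (drum 2) = 0.032

Drum 1:
Let ψ₁ = V/F and solve Σ zᵢ(Kᵢ−1)/(1+ψ₁(Kᵢ−1)) = 0.
Check two-phase: ΣzᵢKᵢ = 1.209 > 1 and Σzᵢ/Kᵢ = 1.670 > 1, so g(0) = 0.209 > 0 and g(1) = -0.670 < 0.
Newton iteration, ψ₁⁰ = 0.5:
  ψ₁ = 0.500: g = -0.1481, g' = -0.699 → ψ₁ = 0.288
  ψ₁ = 0.288: g = -0.0056, g' = -0.669 → ψ₁ = 0.280
Converged at ψ₁ = 0.280.
Drum-1 compositions:
  THF: x = 0.279, y = 0.647
  benzene: x = 0.106, y = 0.132
  n-octane: x = 0.192, y = 0.077
  ethylbenzene: x = 0.423, y = 0.144
Drum-2 feed = drum-1 vapor: z₂ = (0.6472, 0.1320, 0.0769, 0.1439).
Drum 2:
Material balance + equilibrium reduce to Σ zᵢ(Kᵢ−1)/(1+ψ₂(Kᵢ−1)) = 0.
Feasibility: ΣzᵢKᵢ = 1.168, Σzᵢ/Kᵢ = 1.485 — both > 1, two phases present.
Newton iteration, ψ₂⁰ = 0.55:
  ψ₂ = 0.550: g = -0.0358, g' = -0.491 → ψ₂ = 0.477
  ψ₂ = 0.477: g = -0.0021, g' = -0.436 → ψ₂ = 0.472
Converged at ψ₂ = 0.472.
  THF: x = 0.514, y = 0.796
  benzene: x = 0.143, y = 0.120
  n-octane: x = 0.117, y = 0.032
  ethylbenzene: x = 0.226, y = 0.052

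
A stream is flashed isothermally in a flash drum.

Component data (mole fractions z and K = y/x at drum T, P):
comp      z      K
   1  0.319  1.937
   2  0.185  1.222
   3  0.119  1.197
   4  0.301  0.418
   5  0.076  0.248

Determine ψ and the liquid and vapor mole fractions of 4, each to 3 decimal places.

Rachford–Rice: g(ψ) = Σ zᵢ(Kᵢ−1)/(1+ψ(Kᵢ−1)) = 0.
Check two-phase: ΣzᵢKᵢ = 1.131 > 1 and Σzᵢ/Kᵢ = 1.442 > 1, so g(0) = 0.131 > 0 and g(1) = -0.442 < 0.
Newton iteration, ψ⁰ = 0.5:
  ψ = 0.500: g = -0.0768, g' = -0.454 → ψ = 0.331
  ψ = 0.331: g = -0.0046, g' = -0.408 → ψ = 0.320
Converged at ψ = 0.320.
Compositions from xᵢ = zᵢ/(1+ψ(Kᵢ−1)), yᵢ = Kᵢxᵢ:
  1: x = 0.245, y = 0.476
  2: x = 0.173, y = 0.211
  3: x = 0.112, y = 0.134
  4: x = 0.370, y = 0.155
  5: x = 0.100, y = 0.025

ψ = 0.320, x_4 = 0.370, y_4 = 0.155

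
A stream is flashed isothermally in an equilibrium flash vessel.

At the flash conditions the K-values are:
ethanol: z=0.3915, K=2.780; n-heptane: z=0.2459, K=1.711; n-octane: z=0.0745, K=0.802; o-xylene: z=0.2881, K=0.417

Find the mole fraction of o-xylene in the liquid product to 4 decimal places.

Newton–Raphson from ψ = 0.53:
  ψ = 0.5300: g = 0.22602, g' = -0.6027 → ψ = 0.9050
  ψ = 0.9050: g = -0.00024, g' = -0.6711 → ψ = 0.9046
Converged at ψ = 0.9046.
Compositions from xᵢ = zᵢ/(1+ψ(Kᵢ−1)), yᵢ = Kᵢxᵢ:
  ethanol: x = 0.1500, y = 0.4170
  n-heptane: x = 0.1496, y = 0.2560
  n-octane: x = 0.0908, y = 0.0728
  o-xylene: x = 0.6096, y = 0.2542

x_o-xylene = 0.6096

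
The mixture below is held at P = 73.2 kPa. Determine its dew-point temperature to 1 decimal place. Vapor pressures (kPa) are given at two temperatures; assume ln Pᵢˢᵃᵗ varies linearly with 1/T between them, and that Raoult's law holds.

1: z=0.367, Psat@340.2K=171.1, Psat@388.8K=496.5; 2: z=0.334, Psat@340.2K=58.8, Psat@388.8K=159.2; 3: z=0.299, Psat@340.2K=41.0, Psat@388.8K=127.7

Dew-point temperature: Σzᵢ·P/Pᵢˢᵃᵗ(T) = 1. Interpolate ln Pᵢˢᵃᵗ = aᵢ + bᵢ/T.
  T = 340.2 K: ΣzᵢP/Pᵢˢᵃᵗ = 1.1066
  T = 388.8 K: ΣzᵢP/Pᵢˢᵃᵗ = 0.3791
  T = 364.5 K: ΣzᵢP/Pᵢˢᵃᵗ = 0.6246
  T = 352.4 K: ΣzᵢP/Pᵢˢᵃᵗ = 0.8222
  T = 346.3 K: ΣzᵢP/Pᵢˢᵃᵗ = 0.9513
  T = 343.2 K: ΣzᵢP/Pᵢˢᵃᵗ = 1.0266
  T = 344.8 K: ΣzᵢP/Pᵢˢᵃᵗ = 0.9869
Interpolating between 343.2 K and 344.8 K gives T ≈ 344.3 K.

T = 344.3 K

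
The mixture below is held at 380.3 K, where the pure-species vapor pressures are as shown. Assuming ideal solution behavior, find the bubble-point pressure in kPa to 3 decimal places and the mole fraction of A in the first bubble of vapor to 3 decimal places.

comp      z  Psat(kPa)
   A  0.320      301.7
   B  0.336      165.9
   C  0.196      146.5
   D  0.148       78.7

Pbub = 192.648 kPa, y_A = 0.501

At the bubble point ψ → 0, so ΣzᵢKᵢ = 1 with Kᵢ = Pᵢˢᵃᵗ/P ⇒ P = ΣzᵢPᵢˢᵃᵗ.
P = 0.320·301.7 + 0.336·165.9 + 0.196·146.5 + 0.148·78.7 = 192.648 kPa
yᵢ = zᵢPᵢˢᵃᵗ/P ⇒ y_A = 0.320·301.7/192.648 = 0.501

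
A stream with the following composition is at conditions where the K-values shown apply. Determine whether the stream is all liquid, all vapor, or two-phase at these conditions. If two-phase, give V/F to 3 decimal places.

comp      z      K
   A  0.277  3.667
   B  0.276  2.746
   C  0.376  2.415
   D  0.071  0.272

all vapor

ΣzᵢKᵢ = 2.701; Σzᵢ/Kᵢ = 0.593.
Since Σzᵢ/Kᵢ < 1 the mixture is above its dew point — single vapor phase.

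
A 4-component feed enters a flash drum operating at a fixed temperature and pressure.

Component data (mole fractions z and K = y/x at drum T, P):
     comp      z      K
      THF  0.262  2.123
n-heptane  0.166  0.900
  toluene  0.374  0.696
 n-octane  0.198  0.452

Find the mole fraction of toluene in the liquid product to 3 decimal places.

Rachford–Rice: g(β) = Σ zᵢ(Kᵢ−1)/(1+β(Kᵢ−1)) = 0.
Check two-phase: ΣzᵢKᵢ = 1.055 > 1 and Σzᵢ/Kᵢ = 1.283 > 1, so g(0) = 0.055 > 0 and g(1) = -0.283 < 0.
Newton iteration, β⁰ = 0.5:
  β = 0.500: g = -0.1126, g' = -0.298 → β = 0.123
  β = 0.123: g = 0.0074, g' = -0.363 → β = 0.143
Converged at β = 0.143.
Compositions from xᵢ = zᵢ/(1+β(Kᵢ−1)), yᵢ = Kᵢxᵢ:
  THF: x = 0.226, y = 0.479
  n-heptane: x = 0.168, y = 0.152
  toluene: x = 0.391, y = 0.272
  n-octane: x = 0.215, y = 0.097

x_toluene = 0.391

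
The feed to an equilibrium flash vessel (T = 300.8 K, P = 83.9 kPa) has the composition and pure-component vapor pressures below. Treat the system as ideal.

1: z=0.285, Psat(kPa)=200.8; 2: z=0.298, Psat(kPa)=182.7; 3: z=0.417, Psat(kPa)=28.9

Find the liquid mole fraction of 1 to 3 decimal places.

Raoult's law: Kᵢ = Pᵢˢᵃᵗ/P = Pᵢˢᵃᵗ/83.9.
  K_1 = 200.8/83.9 = 2.39333, K_2 = 182.7/83.9 = 2.17759, K_3 = 28.9/83.9 = 0.34446
Material balance + equilibrium reduce to Σ zᵢ(Kᵢ−1)/(1+ψ(Kᵢ−1)) = 0.
Feasibility: ΣzᵢKᵢ = 1.475, Σzᵢ/Kᵢ = 1.467 — both > 1, two phases present.
Newton–Raphson from ψ = 0.5:
  ψ = 0.500: g = 0.0483, g' = -0.752 → ψ = 0.564
  ψ = 0.564: g = -0.0006, g' = -0.774 → ψ = 0.563
Converged at ψ = 0.563.
Compositions from xᵢ = zᵢ/(1+ψ(Kᵢ−1)), yᵢ = Kᵢxᵢ:
  1: x = 0.160, y = 0.382
  2: x = 0.179, y = 0.390
  3: x = 0.661, y = 0.228

x_1 = 0.160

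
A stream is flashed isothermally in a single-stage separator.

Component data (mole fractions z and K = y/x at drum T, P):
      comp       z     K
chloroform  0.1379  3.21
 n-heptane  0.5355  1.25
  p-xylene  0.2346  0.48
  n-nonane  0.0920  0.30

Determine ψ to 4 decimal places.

Material balance + equilibrium reduce to Σ zᵢ(Kᵢ−1)/(1+ψ(Kᵢ−1)) = 0.
Check two-phase: ΣzᵢKᵢ = 1.2522 > 1 and Σzᵢ/Kᵢ = 1.2668 > 1, so g(0) = 0.2522 > 0 and g(1) = -0.2668 < 0.
Newton–Raphson from ψ = 0.37:
  ψ = 0.3700: g = 0.05224, g' = -0.4113 → ψ = 0.4970
  ψ = 0.4970: g = 0.00104, g' = -0.4008 → ψ = 0.4996
Converged at ψ = 0.4996.

ψ = 0.4996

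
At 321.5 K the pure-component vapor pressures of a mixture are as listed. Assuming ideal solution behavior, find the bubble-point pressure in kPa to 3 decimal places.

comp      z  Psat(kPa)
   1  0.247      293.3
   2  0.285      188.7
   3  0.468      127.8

Pbub = 186.035 kPa

At the bubble point ψ → 0, so ΣzᵢKᵢ = 1 with Kᵢ = Pᵢˢᵃᵗ/P ⇒ P = ΣzᵢPᵢˢᵃᵗ.
P = 0.247·293.3 + 0.285·188.7 + 0.468·127.8 = 186.035 kPa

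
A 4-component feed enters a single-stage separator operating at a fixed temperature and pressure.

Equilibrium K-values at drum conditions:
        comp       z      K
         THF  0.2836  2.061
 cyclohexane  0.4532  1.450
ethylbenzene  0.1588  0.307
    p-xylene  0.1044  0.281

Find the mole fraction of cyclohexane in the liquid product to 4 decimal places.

x_cyclohexane = 0.3517

Newton iteration, ψ⁰ = 0.5:
  ψ = 0.5000: g = 0.07749, g' = -0.5076 → ψ = 0.6527
  ψ = 0.6527: g = -0.00693, g' = -0.6121 → ψ = 0.6413
  ψ = 0.6413: g = -0.00006, g' = -0.6013 → ψ = 0.6412
Converged at ψ = 0.6412.
Compositions from xᵢ = zᵢ/(1+ψ(Kᵢ−1)), yᵢ = Kᵢxᵢ:
  THF: x = 0.1688, y = 0.3478
  cyclohexane: x = 0.3517, y = 0.5100
  ethylbenzene: x = 0.2858, y = 0.0877
  p-xylene: x = 0.1937, y = 0.0544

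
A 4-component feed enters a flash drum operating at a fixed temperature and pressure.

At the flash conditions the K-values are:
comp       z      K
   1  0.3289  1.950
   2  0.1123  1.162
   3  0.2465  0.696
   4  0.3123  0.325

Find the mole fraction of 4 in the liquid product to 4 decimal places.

x_4 = 0.3349

Material balance + equilibrium reduce to Σ zᵢ(Kᵢ−1)/(1+β(Kᵢ−1)) = 0.
g(0) = ΣzᵢKᵢ − 1 = 0.0449 and g(1) = 1 − Σzᵢ/Kᵢ = -0.5804, so a root lies in (0, 1).
Newton–Raphson from β = 0.5:
  β = 0.5000: g = -0.17790, g' = -0.4948 → β = 0.1405
  β = 0.1405: g = -0.01772, g' = -0.4324 → β = 0.0995
  β = 0.0995: g = 0.00011, g' = -0.4384 → β = 0.0998
Converged at β = 0.0998.
Compositions from xᵢ = zᵢ/(1+β(Kᵢ−1)), yᵢ = Kᵢxᵢ:
  1: x = 0.3004, y = 0.5858
  2: x = 0.1105, y = 0.1284
  3: x = 0.2542, y = 0.1769
  4: x = 0.3349, y = 0.1088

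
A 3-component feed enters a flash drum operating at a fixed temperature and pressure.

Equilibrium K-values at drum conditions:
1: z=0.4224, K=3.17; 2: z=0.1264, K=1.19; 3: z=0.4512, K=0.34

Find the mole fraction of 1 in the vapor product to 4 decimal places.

Let β = V/F and solve Σ zᵢ(Kᵢ−1)/(1+β(Kᵢ−1)) = 0.
g(0) = ΣzᵢKᵢ − 1 = 0.6428 and g(1) = 1 − Σzᵢ/Kᵢ = -0.5665, so a root lies in (0, 1).
Newton iteration, β⁰ = 0.63:
  β = 0.6300: g = -0.10107, g' = -0.9345 → β = 0.5219
  β = 0.5219: g = -0.00255, g' = -0.8985 → β = 0.5190
Converged at β = 0.5190.
Compositions from xᵢ = zᵢ/(1+β(Kᵢ−1)), yᵢ = Kᵢxᵢ:
  1: x = 0.1987, y = 0.6297
  2: x = 0.1151, y = 0.1369
  3: x = 0.6863, y = 0.2333

y_1 = 0.6297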